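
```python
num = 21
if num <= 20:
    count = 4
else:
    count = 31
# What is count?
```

Trace:
`num = 21` → num = 21
`if num <= 20: ...` → num <= 20 is False, take else branch → count = 31
So count = 31

Answer: 31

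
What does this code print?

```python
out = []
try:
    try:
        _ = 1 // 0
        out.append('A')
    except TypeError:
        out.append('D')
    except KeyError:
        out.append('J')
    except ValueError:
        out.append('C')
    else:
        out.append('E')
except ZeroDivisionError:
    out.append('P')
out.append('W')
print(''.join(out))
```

Execution trace: 'P' (outer except ZeroDivisionError) → 'W' (after the try/except). Output: PW

Answer: PW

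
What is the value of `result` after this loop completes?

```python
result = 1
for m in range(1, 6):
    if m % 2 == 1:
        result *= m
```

Product of odd numbers 1 to 5
`result` takes the values: 1 → 3 → 15

Answer: 15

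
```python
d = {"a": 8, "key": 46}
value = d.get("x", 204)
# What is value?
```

Trace:
`d = {"a": 8, "key": 46}` → d = {'a': 8, 'key': 46}
`value = d.get("x", 204)` → value = 204
So value = 204

Answer: 204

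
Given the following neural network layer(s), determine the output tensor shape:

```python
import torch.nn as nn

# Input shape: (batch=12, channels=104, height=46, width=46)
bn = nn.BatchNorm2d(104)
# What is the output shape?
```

Input: (12, 104, 46, 46) -> Output: (12, 104, 46, 46)

Answer: (12, 104, 46, 46)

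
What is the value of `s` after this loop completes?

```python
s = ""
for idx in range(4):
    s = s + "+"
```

Repeat '+' 4 times
`s` takes the values: "" → "+" → "++" → "+++" → "++++"

Answer: "++++"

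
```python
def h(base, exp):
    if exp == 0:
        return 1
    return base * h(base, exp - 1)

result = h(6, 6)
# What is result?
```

h(6, 6) = 6 * 6 * 6 * 6 * 6 * 6 = 46656

Answer: 46656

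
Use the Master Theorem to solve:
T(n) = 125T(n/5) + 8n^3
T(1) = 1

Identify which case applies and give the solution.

a=125, b=5, f(n)=8n^3. log_5(125) = 3. Since c=3 = 3, Case 2 applies: T(n) = Θ(n^log_b(a) · log n) = O(n^3 log n).

Answer: O(n^3 log n) - Case 2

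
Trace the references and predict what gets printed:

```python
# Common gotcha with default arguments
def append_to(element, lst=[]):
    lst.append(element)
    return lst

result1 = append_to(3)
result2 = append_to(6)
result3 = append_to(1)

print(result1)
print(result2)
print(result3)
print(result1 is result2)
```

Key concept: mutable default argument gotcha.
Step by step:
`result1 = append_to(3)` → result1 = [3]
`result2 = append_to(6)` → result1 = [3, 6] (same object as result2); result2 = [3, 6] (same object as result1)
`result3 = append_to(1)` → result1 = [3, 6, 1] (same object as result2, result3); result2 = [3, 6, 1] (same object as result1, result3); result3 = [3, 6, 1] (same object as result1, result2)
`print(result1)` → prints [3, 6, 1]
`print(result2)` → prints [3, 6, 1]
`print(result3)` → prints [3, 6, 1]
`print(result1 is result2)` → prints True

Answer:
[3, 6, 1]
[3, 6, 1]
[3, 6, 1]
True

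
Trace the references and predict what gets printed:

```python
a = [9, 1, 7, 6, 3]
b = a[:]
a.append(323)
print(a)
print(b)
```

Key concept: slice [:] creates copy.
Step by step:
`a = [9, 1, 7, 6, 3]` → a = [9, 1, 7, 6, 3]
`b = a[:]` → b = [9, 1, 7, 6, 3]
`a.append(323)` → a = [9, 1, 7, 6, 3, 323]
`print(a)` → prints [9, 1, 7, 6, 3, 323]
`print(b)` → prints [9, 1, 7, 6, 3]

Answer:
[9, 1, 7, 6, 3, 323]
[9, 1, 7, 6, 3]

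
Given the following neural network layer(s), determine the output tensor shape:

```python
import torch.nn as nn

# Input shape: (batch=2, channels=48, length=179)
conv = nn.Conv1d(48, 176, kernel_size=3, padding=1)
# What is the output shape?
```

Input: (2, 48, 179) -> Output: (2, 176, 179)

Answer: (2, 176, 179)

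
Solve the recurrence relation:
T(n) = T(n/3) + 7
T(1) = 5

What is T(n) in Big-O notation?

Each step divides n by 3 and adds 7. After log_3(n) steps we reach T(1)=5. So T(n) = 7·log_3(n) + 5 = O(log n).

Answer: O(log n)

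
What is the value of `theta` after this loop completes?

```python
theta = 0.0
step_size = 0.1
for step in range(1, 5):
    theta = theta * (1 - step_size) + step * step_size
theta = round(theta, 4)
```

Moving average with lr=0.1
`theta` takes the values: 0.0 → 0.1 → 0.29 → 0.561 → 0.9049

Answer: 0.9049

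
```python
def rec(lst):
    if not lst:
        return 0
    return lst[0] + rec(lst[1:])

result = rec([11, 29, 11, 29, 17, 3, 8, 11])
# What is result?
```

11 + 29 + 11 + 29 + 17 + 3 + 8 + 11 + 0 = 119

Answer: 119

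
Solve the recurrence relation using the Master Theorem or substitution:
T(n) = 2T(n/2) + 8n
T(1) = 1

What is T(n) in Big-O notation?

By Master Theorem: a=2, b=2, f(n)=8n. Since log_2(2) = 1 and f(n) = Θ(n^1), Case 2 applies. T(n) = O(n log n).

Answer: O(n log n)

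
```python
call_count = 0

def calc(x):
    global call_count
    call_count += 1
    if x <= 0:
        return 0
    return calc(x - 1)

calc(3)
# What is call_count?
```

Linear recursion stepping by 1: 4 calls from x=3 down to ≤0.

Answer: 4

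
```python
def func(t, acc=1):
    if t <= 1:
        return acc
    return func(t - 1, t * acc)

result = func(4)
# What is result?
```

Accumulator trace (n, acc): (4, 1) -> (3, 4) -> (2, 12) -> (1, 24) -> return 24

Answer: 24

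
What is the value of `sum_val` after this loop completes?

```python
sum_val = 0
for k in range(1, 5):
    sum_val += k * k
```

Sum of squares 1² to 4² = 30
`sum_val` takes the values: 0 → 1 → 5 → 14 → 30

Answer: 30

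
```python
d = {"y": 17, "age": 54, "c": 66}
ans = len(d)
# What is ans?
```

Trace:
`d = {"y": 17, "age": 54, "c": 66}` → d = {'y': 17, 'age': 54, 'c': 66}
`ans = len(d)` → ans = 3
So ans = 3

Answer: 3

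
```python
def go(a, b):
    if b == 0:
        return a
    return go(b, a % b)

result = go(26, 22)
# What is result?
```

go(26, 22) -> go(22, 4) -> go(4, 2) -> go(2, 0) -> 2

Answer: 2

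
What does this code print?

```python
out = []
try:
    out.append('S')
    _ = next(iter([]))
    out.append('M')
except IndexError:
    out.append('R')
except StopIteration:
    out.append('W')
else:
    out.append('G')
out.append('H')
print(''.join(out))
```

Execution trace: 'S' (try body) → 'W' (except StopIteration) → 'H' (after the try/except). Output: SWH

Answer: SWH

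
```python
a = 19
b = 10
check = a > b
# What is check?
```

Trace:
`a = 19` → a = 19
`b = 10` → b = 10
`check = a > b` → check = True
So check = True

Answer: True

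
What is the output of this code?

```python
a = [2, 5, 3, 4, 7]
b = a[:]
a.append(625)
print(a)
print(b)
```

Key concept: slice [:] creates copy.
Step by step:
`a = [2, 5, 3, 4, 7]` → a = [2, 5, 3, 4, 7]
`b = a[:]` → b = [2, 5, 3, 4, 7]
`a.append(625)` → a = [2, 5, 3, 4, 7, 625]
`print(a)` → prints [2, 5, 3, 4, 7, 625]
`print(b)` → prints [2, 5, 3, 4, 7]

Answer:
[2, 5, 3, 4, 7, 625]
[2, 5, 3, 4, 7]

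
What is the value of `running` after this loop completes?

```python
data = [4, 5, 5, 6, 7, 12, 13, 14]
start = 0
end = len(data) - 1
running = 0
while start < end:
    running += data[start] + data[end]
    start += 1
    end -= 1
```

Sum of pairs from ends
`running` takes the values: 0 → 18 → 36 → 53 → 66

Answer: 66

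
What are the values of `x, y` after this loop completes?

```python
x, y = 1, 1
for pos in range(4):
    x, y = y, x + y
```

Fibonacci: after 4 iterations
`x, y` takes the values: (1, 1) → (1, 2) → (2, 3) → (3, 5) → (5, 8)

Answer: 5, 8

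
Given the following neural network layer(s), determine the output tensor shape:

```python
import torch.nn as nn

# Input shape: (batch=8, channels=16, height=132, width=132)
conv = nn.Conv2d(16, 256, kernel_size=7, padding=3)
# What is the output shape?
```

Input: (8, 16, 132, 132) -> Output: (8, 256, 132, 132)

Answer: (8, 256, 132, 132)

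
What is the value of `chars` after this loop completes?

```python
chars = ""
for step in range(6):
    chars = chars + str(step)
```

Concatenate digits 0 to 5
`chars` takes the values: "" → "0" → "01" → "012" → "0123" → "01234" → "012345"

Answer: "012345"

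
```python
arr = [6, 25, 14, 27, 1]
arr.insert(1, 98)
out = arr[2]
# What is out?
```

Trace:
`arr = [6, 25, 14, 27, 1]` → arr = [6, 25, 14, 27, 1]
`arr.insert(1, 98)` → arr = [6, 98, 25, 14, 27, 1]
`out = arr[2]` → out = 25
So out = 25

Answer: 25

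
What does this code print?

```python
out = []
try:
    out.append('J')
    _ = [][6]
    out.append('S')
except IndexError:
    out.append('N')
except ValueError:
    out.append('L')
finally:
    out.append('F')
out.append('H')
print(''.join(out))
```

Execution trace: 'J' (try body) → 'N' (except IndexError) → 'F' (finally) → 'H' (after the try/except). Output: JNFH

Answer: JNFH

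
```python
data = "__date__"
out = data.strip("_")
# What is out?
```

Trace:
`data = "__date__"` → data = '__date__'
`out = data.strip("_")` → out = 'date'
So out = 'date'

Answer: 'date'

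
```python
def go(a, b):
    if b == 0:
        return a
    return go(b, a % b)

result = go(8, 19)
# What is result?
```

go(8, 19) -> go(19, 8) -> go(8, 3) -> go(3, 2) -> go(2, 1) -> go(1, 0) -> 1

Answer: 1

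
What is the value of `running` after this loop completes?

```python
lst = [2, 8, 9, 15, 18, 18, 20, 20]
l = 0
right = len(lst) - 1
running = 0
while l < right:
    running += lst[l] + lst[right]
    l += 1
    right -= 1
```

Sum of pairs from ends
`running` takes the values: 0 → 22 → 50 → 77 → 110

Answer: 110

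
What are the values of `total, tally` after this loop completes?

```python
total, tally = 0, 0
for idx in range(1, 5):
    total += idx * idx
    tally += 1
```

Sum of squares and count
`total, tally` takes the values: (0, 0) → (1, 0) → (1, 1) → (5, 1) → (5, 2) → (14, 2) → (14, 3) → (30, 3) → (30, 4)

Answer: 30, 4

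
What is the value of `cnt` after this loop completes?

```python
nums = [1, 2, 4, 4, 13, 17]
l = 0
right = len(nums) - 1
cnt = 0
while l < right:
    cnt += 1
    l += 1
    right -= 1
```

Iterations until pointers meet (list length 6)
`cnt` takes the values: 0 → 1 → 2 → 3

Answer: 3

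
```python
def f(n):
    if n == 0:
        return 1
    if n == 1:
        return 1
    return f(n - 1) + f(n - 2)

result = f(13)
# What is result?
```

Build up from base cases: f(0)=1, f(1)=1, f(2)=2, f(3)=3, f(4)=5, f(5)=8, f(6)=13, ..., f(13)=377

Answer: 377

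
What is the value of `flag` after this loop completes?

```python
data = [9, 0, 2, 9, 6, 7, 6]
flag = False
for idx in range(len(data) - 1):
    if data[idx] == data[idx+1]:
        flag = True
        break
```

Check consecutive duplicates in [9, 0, 2, 9, 6, 7, 6]
`flag` takes the values: False

Answer: False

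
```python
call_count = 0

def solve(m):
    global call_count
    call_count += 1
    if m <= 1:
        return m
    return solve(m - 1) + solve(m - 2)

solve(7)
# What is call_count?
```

Calls(m) = 1 + Calls(m-1) + Calls(m-2); Calls(0)=Calls(1)=1. For m=7 this gives 41.

Answer: 41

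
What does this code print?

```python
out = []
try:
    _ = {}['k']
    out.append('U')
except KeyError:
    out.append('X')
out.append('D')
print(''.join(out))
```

Execution trace: 'X' (except KeyError) → 'D' (after the try/except). Output: XD

Answer: XD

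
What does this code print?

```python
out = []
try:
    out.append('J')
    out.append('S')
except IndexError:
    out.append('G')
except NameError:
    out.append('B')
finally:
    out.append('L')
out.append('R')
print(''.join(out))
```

Execution trace: 'J' (try body) → 'S' (try body, no exception) → 'L' (finally) → 'R' (after the try/except). Output: JSLR

Answer: JSLR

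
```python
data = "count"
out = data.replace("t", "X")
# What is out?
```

Trace:
`data = "count"` → data = 'count'
`out = data.replace("t", "X")` → out = 'counX'
So out = 'counX'

Answer: 'counX'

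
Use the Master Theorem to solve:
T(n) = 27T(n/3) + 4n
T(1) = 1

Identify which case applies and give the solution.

a=27, b=3, f(n)=4n. log_3(27) = 3. Since c=1 < 3, Case 1 applies: T(n) = Θ(n^log_b(a)) = O(n^3).

Answer: O(n^3) - Case 1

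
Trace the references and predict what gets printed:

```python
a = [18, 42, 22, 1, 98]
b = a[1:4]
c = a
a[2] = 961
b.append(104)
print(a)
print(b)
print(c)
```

Key concept: slice vs alias.
Step by step:
`a = [18, 42, 22, 1, 98]` → a = [18, 42, 22, 1, 98]
`b = a[1:4]` → b = [42, 22, 1]
`c = a` → c = [18, 42, 22, 1, 98] (same object as a)
`a[2] = 961` → a = [18, 42, 961, 1, 98] (same object as c); c = [18, 42, 961, 1, 98] (same object as a)
`b.append(104)` → b = [42, 22, 1, 104]
`print(a)` → prints [18, 42, 961, 1, 98]
`print(b)` → prints [42, 22, 1, 104]
`print(c)` → prints [18, 42, 961, 1, 98]

Answer:
[18, 42, 961, 1, 98]
[42, 22, 1, 104]
[18, 42, 961, 1, 98]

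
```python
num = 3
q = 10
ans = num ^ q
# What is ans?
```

Trace:
`num = 3` → num = 3
`q = 10` → q = 10
`ans = num ^ q` → ans = 9
So ans = 9

Answer: 9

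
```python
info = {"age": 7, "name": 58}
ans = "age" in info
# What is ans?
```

Trace:
`info = {"age": 7, "name": 58}` → info = {'age': 7, 'name': 58}
`ans = "age" in info` → ans = True
So ans = True

Answer: True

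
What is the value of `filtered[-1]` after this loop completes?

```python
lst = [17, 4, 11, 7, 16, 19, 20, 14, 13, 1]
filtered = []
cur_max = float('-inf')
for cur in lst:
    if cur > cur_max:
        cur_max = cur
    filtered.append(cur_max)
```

Running max ends at 20
`filtered` takes the values: [] → [17] → [17, 17] → [17, 17, 17] → [17, 17, 17, 17] → [17, 17, 17, 17, 17] → [17, 17, 17, 17, 17, 19] → [17, 17, 17, 17, 17, 19, 20] → [17, 17, 17, 17, 17, 19, 20, 20] → [17, 17, 17, 17, 17, 19, 20, 20, 20] → [17, 17, 17, 17, 17, 19, 20, 20, 20, 20]
So `filtered[-1]` = 20

Answer: 20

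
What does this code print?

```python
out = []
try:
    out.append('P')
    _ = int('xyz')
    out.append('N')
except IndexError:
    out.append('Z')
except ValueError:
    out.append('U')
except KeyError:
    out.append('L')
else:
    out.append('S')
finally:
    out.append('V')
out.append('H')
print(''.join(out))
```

Execution trace: 'P' (try body) → 'U' (except ValueError) → 'V' (finally) → 'H' (after the try/except). Output: PUVH

Answer: PUVH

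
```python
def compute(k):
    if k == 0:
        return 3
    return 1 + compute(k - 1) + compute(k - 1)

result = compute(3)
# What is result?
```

compute(k) = 1 + 2·compute(k-1), compute(0)=3. Closed form: (3+1)·2^3 - 1 = 31.

Answer: 31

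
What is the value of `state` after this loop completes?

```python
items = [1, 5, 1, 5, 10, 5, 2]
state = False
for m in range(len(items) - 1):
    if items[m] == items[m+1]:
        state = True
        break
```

Check consecutive duplicates in [1, 5, 1, 5, 10, 5, 2]
`state` takes the values: False

Answer: False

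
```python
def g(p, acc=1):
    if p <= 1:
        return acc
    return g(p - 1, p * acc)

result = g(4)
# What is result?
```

Accumulator trace (n, acc): (4, 1) -> (3, 4) -> (2, 12) -> (1, 24) -> return 24

Answer: 24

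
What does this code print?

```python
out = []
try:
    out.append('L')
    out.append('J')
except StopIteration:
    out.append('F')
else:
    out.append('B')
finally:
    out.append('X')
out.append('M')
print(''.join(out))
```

Execution trace: 'L' (try body) → 'J' (try body, no exception) → 'B' (else) → 'X' (finally) → 'M' (after the try/except). Output: LJBXM

Answer: LJBXM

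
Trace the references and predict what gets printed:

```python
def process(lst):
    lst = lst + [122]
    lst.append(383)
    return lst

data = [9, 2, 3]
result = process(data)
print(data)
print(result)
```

Key concept: rebinding parameter vs mutation.
Step by step:
`data = [9, 2, 3]` → data = [9, 2, 3]
`result = process(data)` → result = [9, 2, 3, 122, 383]
`print(data)` → prints [9, 2, 3]
`print(result)` → prints [9, 2, 3, 122, 383]

Answer:
[9, 2, 3]
[9, 2, 3, 122, 383]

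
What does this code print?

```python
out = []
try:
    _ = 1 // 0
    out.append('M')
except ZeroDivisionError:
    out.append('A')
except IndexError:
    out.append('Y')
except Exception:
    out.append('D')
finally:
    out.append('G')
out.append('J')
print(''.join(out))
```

Execution trace: 'A' (except ZeroDivisionError) → 'G' (finally) → 'J' (after the try/except). Output: AGJ

Answer: AGJ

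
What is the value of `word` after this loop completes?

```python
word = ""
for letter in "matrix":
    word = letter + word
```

Reverse 'matrix'
`word` takes the values: "" → "m" → "am" → "tam" → "rtam" → "irtam" → "xirtam"

Answer: "xirtam"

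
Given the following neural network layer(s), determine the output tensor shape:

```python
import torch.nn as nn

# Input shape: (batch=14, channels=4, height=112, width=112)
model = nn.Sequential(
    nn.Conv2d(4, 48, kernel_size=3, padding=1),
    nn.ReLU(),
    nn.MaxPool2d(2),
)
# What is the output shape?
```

Input: (14, 4, 112, 112) -> after Conv2d: (14, 48, 112, 112) -> after ReLU: (14, 48, 112, 112) -> Output: (14, 48, 56, 56)

Answer: (14, 48, 56, 56)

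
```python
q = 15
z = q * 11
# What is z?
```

Trace:
`q = 15` → q = 15
`z = q * 11` → z = 165
So z = 165

Answer: 165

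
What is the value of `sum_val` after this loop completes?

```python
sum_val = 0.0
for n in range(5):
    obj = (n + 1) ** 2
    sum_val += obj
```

Sum of squared losses 1² + 2² + ... + 5²
`sum_val` takes the values: 0.0 → 1.0 → 5.0 → 14.0 → 30.0 → 55.0

Answer: 55.0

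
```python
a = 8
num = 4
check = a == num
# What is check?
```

Trace:
`a = 8` → a = 8
`num = 4` → num = 4
`check = a == num` → check = False
So check = False

Answer: False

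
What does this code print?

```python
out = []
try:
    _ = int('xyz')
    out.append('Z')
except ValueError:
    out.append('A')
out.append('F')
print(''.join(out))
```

Execution trace: 'A' (except ValueError) → 'F' (after the try/except). Output: AF

Answer: AF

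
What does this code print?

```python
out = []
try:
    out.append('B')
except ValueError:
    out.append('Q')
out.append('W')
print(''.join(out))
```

Execution trace: 'B' (try body, no exception) → 'W' (after the try/except). Output: BW

Answer: BW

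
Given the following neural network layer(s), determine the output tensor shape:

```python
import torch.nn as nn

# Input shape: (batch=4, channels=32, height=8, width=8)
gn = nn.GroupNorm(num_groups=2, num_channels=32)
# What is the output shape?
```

Input: (4, 32, 8, 8) -> Output: (4, 32, 8, 8)

Answer: (4, 32, 8, 8)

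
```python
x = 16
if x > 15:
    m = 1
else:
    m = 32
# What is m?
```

Trace:
`x = 16` → x = 16
`if x > 15: ...` → x > 15 is True → m = 1
So m = 1

Answer: 1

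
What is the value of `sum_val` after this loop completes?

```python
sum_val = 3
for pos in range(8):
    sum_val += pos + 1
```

Start at 3, add 1 to 8 = 39
`sum_val` takes the values: 3 → 4 → 6 → 9 → 13 → 18 → 24 → 31 → 39

Answer: 39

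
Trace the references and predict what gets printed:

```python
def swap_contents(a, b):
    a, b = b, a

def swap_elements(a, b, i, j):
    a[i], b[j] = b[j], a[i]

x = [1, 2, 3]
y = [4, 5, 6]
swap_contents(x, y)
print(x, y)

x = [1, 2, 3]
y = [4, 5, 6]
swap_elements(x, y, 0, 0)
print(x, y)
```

Key concept: parameter rebinding vs mutation.
Step by step:
`x = [1, 2, 3]` → x = [1, 2, 3]
`y = [4, 5, 6]` → y = [4, 5, 6]
`swap_contents(x, y)` → no visible change to tracked variables
`print(x, y)` → prints [1, 2, 3] [4, 5, 6]
`x = [1, 2, 3]` → x = [1, 2, 3]
`y = [4, 5, 6]` → y = [4, 5, 6]
`swap_elements(x, y, 0, 0)` → x = [4, 2, 3]; y = [1, 5, 6]
`print(x, y)` → prints [4, 2, 3] [1, 5, 6]

Answer:
[1, 2, 3] [4, 5, 6]
[4, 2, 3] [1, 5, 6]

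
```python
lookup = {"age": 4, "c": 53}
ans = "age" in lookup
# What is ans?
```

Trace:
`lookup = {"age": 4, "c": 53}` → lookup = {'age': 4, 'c': 53}
`ans = "age" in lookup` → ans = True
So ans = True

Answer: True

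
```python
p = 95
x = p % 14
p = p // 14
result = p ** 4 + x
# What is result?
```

Trace:
`p = 95` → p = 95
`x = p % 14` → x = 11
`p = p // 14` → p = 6
`result = p ** 4 + x` → result = 1307
So result = 1307

Answer: 1307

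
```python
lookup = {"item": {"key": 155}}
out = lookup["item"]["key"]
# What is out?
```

Trace:
`lookup = {"item": {"key": 155}}` → lookup = {'item': {'key': 155}}
`out = lookup["item"]["key"]` → out = 155
So out = 155

Answer: 155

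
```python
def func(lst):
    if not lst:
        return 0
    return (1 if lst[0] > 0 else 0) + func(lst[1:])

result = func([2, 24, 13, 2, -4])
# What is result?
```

Count of positive elements in [2, 24, 13, 2, -4] = 4

Answer: 4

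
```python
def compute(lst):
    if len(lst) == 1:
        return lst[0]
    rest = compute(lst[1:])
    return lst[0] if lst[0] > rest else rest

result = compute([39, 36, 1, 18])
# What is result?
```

Recursive max over [39, 36, 1, 18] = 39

Answer: 39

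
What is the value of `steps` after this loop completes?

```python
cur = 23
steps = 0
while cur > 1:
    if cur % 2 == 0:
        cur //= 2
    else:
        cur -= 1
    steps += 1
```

Steps to reduce 23 to 1
`steps` takes the values: 0 → 1 → 2 → 3 → 4 → 5 → 6 → 7

Answer: 7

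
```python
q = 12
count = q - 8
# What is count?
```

Trace:
`q = 12` → q = 12
`count = q - 8` → count = 4
So count = 4

Answer: 4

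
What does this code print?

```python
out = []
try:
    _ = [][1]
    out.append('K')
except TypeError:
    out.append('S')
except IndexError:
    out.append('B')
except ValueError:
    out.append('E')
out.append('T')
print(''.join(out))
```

Execution trace: 'B' (except IndexError) → 'T' (after the try/except). Output: BT

Answer: BT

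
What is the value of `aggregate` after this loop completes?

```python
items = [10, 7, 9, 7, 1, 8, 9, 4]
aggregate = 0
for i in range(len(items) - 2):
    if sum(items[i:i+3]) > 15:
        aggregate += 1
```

Count windows with sum > 15
`aggregate` takes the values: 0 → 1 → 2 → 3 → 4 → 5 → 6

Answer: 6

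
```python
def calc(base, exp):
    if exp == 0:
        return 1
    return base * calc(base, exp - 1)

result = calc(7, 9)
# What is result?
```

calc(7, 9) = 7 * 7 * 7 * 7 * 7 * 7 * 7 * 7 * 7 = 40353607

Answer: 40353607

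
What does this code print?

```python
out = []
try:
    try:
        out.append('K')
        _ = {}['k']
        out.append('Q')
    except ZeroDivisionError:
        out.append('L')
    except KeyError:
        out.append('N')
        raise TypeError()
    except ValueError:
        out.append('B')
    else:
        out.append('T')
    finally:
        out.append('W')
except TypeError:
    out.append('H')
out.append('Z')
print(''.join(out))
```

Execution trace: 'K' (inner try body) → 'N' (inner except KeyError) → 'W' (inner finally) → 'H' (outer except TypeError) → 'Z' (after the try/except). Output: KNWHZ

Answer: KNWHZ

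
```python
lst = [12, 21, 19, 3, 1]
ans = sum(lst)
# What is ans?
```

Trace:
`lst = [12, 21, 19, 3, 1]` → lst = [12, 21, 19, 3, 1]
`ans = sum(lst)` → ans = 56
So ans = 56

Answer: 56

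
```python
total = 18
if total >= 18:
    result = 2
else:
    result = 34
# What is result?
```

Trace:
`total = 18` → total = 18
`if total >= 18: ...` → total >= 18 is True → result = 2
So result = 2

Answer: 2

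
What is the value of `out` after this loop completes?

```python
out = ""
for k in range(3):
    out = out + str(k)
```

Concatenate digits 0 to 2
`out` takes the values: "" → "0" → "01" → "012"

Answer: "012"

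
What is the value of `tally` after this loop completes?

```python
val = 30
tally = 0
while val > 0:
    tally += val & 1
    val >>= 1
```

Count set bits in 30 (binary: 0b11110)
`tally` takes the values: 0 → 1 → 2 → 3 → 4

Answer: 4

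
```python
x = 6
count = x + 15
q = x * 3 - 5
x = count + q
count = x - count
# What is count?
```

Trace:
`x = 6` → x = 6
`count = x + 15` → count = 21
`q = x * 3 - 5` → q = 13
`x = count + q` → x = 34
`count = x - count` → count = 13
So count = 13

Answer: 13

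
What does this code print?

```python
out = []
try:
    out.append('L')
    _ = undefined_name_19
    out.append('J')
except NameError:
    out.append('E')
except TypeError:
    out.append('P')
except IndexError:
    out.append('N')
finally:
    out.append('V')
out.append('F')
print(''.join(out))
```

Execution trace: 'L' (try body) → 'E' (except NameError) → 'V' (finally) → 'F' (after the try/except). Output: LEVF

Answer: LEVF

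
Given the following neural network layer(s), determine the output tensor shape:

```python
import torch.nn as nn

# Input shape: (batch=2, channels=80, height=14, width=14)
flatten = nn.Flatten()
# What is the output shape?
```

Input: (2, 80, 14, 14) -> Output: (2, 15680)

Answer: (2, 15680)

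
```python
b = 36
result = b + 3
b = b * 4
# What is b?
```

Trace:
`b = 36` → b = 36
`result = b + 3` → result = 39
`b = b * 4` → b = 144
So b = 144

Answer: 144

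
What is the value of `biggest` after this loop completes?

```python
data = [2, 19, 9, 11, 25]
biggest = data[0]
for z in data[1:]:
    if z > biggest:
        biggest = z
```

Maximum of [2, 19, 9, 11, 25]
`biggest` takes the values: 2 → 19 → 25

Answer: 25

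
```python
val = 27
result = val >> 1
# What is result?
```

Trace:
`val = 27` → val = 27
`result = val >> 1` → result = 13
So result = 13

Answer: 13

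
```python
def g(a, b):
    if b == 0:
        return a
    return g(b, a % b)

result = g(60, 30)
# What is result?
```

g(60, 30) -> g(30, 0) -> 30

Answer: 30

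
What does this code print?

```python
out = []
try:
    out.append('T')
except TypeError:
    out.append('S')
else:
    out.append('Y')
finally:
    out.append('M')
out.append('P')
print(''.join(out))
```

Execution trace: 'T' (try body, no exception) → 'Y' (else) → 'M' (finally) → 'P' (after the try/except). Output: TYMP

Answer: TYMP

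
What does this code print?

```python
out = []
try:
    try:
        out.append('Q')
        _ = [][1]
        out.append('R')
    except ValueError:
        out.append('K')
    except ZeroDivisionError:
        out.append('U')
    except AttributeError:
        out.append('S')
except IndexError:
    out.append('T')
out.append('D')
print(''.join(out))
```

Execution trace: 'Q' (try body) → 'T' (outer except IndexError) → 'D' (after the try/except). Output: QTD

Answer: QTD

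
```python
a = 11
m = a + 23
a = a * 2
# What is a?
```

Trace:
`a = 11` → a = 11
`m = a + 23` → m = 34
`a = a * 2` → a = 22
So a = 22

Answer: 22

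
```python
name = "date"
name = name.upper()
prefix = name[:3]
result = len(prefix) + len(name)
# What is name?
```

Trace:
`name = "date"` → name = 'date'
`name = name.upper()` → name = 'DATE'
`prefix = name[:3]` → prefix = 'DAT'
`result = len(prefix) + len(name)` → result = 7
So name = 'DATE'

Answer: 'DATE'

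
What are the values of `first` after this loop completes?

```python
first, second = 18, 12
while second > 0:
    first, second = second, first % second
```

GCD of 18 and 12
`first` takes the values: 18 → 12 → 6

Answer: 6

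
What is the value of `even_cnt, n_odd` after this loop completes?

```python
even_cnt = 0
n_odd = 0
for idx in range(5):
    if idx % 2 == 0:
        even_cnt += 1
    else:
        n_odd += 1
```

Count evens and odds in range(5)
`even_cnt, n_odd` takes the values: (0, 0) → (1, 0) → (1, 1) → (2, 1) → (2, 2) → (3, 2)

Answer: 3, 2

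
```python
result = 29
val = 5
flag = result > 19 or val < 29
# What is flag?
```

Trace:
`result = 29` → result = 29
`val = 5` → val = 5
`flag = result > 19 or val < 29` → flag = True
So flag = True

Answer: True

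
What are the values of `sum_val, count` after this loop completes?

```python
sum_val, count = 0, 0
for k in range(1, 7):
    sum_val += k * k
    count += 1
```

Sum of squares and count
`sum_val, count` takes the values: (0, 0) → (1, 0) → (1, 1) → (5, 1) → (5, 2) → (14, 2) → (14, 3) → (30, 3) → (30, 4) → (55, 4) → (55, 5) → (91, 5) → (91, 6)

Answer: 91, 6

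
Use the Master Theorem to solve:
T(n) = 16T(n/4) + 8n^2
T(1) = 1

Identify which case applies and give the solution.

a=16, b=4, f(n)=8n^2. log_4(16) = 2. Since c=2 = 2, Case 2 applies: T(n) = Θ(n^log_b(a) · log n) = O(n^2 log n).

Answer: O(n^2 log n) - Case 2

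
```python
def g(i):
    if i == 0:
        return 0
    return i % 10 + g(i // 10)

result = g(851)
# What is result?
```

Sum of digits of 851: 1 + 5 + 8 = 14

Answer: 14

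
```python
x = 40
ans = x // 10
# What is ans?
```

Trace:
`x = 40` → x = 40
`ans = x // 10` → ans = 4
So ans = 4

Answer: 4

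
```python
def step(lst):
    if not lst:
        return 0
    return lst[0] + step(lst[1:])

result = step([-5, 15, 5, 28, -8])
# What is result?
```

(-5) + 15 + 5 + 28 + (-8) + 0 = 35

Answer: 35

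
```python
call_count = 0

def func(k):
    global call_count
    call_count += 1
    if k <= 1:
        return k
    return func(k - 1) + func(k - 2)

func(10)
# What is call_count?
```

Calls(k) = 1 + Calls(k-1) + Calls(k-2); Calls(0)=Calls(1)=1. For k=10 this gives 177.

Answer: 177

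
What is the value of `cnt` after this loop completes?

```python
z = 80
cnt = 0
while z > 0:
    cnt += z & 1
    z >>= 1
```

Count set bits in 80 (binary: 0b1010000)
`cnt` takes the values: 0 → 1 → 2

Answer: 2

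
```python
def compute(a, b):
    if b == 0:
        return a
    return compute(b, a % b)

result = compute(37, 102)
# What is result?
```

compute(37, 102) -> compute(102, 37) -> compute(37, 28) -> compute(28, 9) -> compute(9, 1) -> compute(1, 0) -> 1

Answer: 1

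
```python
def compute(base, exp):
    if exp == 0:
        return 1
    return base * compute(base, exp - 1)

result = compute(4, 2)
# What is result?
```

compute(4, 2) = 4 * 4 = 16

Answer: 16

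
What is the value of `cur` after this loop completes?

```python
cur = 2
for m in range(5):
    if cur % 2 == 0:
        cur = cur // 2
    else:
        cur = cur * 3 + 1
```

Collatz-style transformation from 2
`cur` takes the values: 2 → 1 → 4 → 2 → 1 → 4

Answer: 4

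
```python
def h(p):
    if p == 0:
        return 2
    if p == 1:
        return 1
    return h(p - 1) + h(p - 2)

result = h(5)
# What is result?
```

Build up from base cases: h(0)=2, h(1)=1, h(2)=3, h(3)=4, h(4)=7, h(5)=11

Answer: 11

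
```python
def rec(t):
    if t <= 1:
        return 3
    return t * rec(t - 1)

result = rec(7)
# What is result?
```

rec(7) = 7 * 6 * 5 * 4 * 3 * 2 * 3 = 15120

Answer: 15120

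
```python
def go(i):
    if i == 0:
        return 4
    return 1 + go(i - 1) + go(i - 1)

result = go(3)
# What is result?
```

go(i) = 1 + 2·go(i-1), go(0)=4. Closed form: (4+1)·2^3 - 1 = 39.

Answer: 39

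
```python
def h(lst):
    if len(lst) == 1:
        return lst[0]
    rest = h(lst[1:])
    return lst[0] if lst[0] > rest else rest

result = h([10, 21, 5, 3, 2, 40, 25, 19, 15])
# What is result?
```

Recursive max over [10, 21, 5, 3, 2, 40, 25, 19, 15] = 40

Answer: 40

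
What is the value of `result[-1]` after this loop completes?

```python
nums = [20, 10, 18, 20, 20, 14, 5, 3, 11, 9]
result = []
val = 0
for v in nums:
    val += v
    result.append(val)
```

Cumulative sum ends at 130
`result` takes the values: [] → [20] → [20, 30] → [20, 30, 48] → [20, 30, 48, 68] → [20, 30, 48, 68, 88] → [20, 30, 48, 68, 88, 102] → [20, 30, 48, 68, 88, 102, 107] → [20, 30, 48, 68, 88, 102, 107, 110] → [20, 30, 48, 68, 88, 102, 107, 110, 121] → [20, 30, 48, 68, 88, 102, 107, 110, 121, 130]
So `result[-1]` = 130

Answer: 130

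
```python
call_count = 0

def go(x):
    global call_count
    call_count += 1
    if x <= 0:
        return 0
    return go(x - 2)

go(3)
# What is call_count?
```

Linear recursion stepping by 2: 3 calls from x=3 down to ≤0.

Answer: 3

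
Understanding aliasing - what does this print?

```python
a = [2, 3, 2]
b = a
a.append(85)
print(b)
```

Key concept: basic list aliasing.
Step by step:
`a = [2, 3, 2]` → a = [2, 3, 2]
`b = a` → b = [2, 3, 2] (same object as a)
`a.append(85)` → a = [2, 3, 2, 85] (same object as b); b = [2, 3, 2, 85] (same object as a)
`print(b)` → prints [2, 3, 2, 85]

Answer: [2, 3, 2, 85]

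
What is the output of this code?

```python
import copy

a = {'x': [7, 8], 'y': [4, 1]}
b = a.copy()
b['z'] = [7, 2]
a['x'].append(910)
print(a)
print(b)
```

Key concept: shallow copy of dict with mutable values.
Step by step:
`a = {'x': [7, 8], 'y': [4, 1]}` → a = {'x': [7, 8], 'y': [4, 1]}
`b = a.copy()` → b = {'x': [7, 8], 'y': [4, 1]}
`b['z'] = [7, 2]` → b = {'x': [7, 8], 'y': [4, 1], 'z': [7, 2]}
`a['x'].append(910)` → a = {'x': [7, 8, 910], 'y': [4, 1]}; b = {'x': [7, 8, 910], 'y': [4, 1], 'z': [7, 2]}
`print(a)` → prints {'x': [7, 8, 910], 'y': [4, 1]}
`print(b)` → prints {'x': [7, 8, 910], 'y': [4, 1], 'z': [7, 2]}

Answer:
{'x': [7, 8, 910], 'y': [4, 1]}
{'x': [7, 8, 910], 'y': [4, 1], 'z': [7, 2]}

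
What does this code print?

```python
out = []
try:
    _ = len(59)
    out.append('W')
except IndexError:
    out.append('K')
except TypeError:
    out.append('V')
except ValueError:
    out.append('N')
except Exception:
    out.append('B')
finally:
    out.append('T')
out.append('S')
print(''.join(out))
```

Execution trace: 'V' (except TypeError) → 'T' (finally) → 'S' (after the try/except). Output: VTS

Answer: VTS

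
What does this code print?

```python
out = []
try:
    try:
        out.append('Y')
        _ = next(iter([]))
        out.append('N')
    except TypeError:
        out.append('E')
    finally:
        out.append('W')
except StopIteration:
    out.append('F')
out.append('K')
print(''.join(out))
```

Execution trace: 'Y' (try body) → 'W' (finally) → 'F' (outer except StopIteration) → 'K' (after the try/except). Output: YWFK

Answer: YWFK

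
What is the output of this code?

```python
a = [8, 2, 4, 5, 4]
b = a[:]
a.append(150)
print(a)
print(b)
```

Key concept: slice [:] creates copy.
Step by step:
`a = [8, 2, 4, 5, 4]` → a = [8, 2, 4, 5, 4]
`b = a[:]` → b = [8, 2, 4, 5, 4]
`a.append(150)` → a = [8, 2, 4, 5, 4, 150]
`print(a)` → prints [8, 2, 4, 5, 4, 150]
`print(b)` → prints [8, 2, 4, 5, 4]

Answer:
[8, 2, 4, 5, 4, 150]
[8, 2, 4, 5, 4]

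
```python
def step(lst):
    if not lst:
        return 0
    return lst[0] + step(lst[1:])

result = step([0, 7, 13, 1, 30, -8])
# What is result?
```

0 + 7 + 13 + 1 + 30 + (-8) + 0 = 43

Answer: 43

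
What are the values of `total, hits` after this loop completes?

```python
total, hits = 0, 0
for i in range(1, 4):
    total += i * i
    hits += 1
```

Sum of squares and count
`total, hits` takes the values: (0, 0) → (1, 0) → (1, 1) → (5, 1) → (5, 2) → (14, 2) → (14, 3)

Answer: 14, 3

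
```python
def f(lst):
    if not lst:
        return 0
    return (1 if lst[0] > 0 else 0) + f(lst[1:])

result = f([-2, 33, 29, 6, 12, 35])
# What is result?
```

Count of positive elements in [-2, 33, 29, 6, 12, 35] = 5

Answer: 5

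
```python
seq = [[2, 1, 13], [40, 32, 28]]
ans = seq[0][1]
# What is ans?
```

Trace:
`seq = [[2, 1, 13], [40, 32, 28]]` → seq = [[2, 1, 13], [40, 32, 28]]
`ans = seq[0][1]` → ans = 1
So ans = 1

Answer: 1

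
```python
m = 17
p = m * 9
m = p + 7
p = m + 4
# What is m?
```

Trace:
`m = 17` → m = 17
`p = m * 9` → p = 153
`m = p + 7` → m = 160
`p = m + 4` → p = 164
So m = 160

Answer: 160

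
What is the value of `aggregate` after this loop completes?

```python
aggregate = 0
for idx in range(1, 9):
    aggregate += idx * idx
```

Sum of squares 1² to 8² = 204
`aggregate` takes the values: 0 → 1 → 5 → 14 → 30 → 55 → 91 → 140 → 204

Answer: 204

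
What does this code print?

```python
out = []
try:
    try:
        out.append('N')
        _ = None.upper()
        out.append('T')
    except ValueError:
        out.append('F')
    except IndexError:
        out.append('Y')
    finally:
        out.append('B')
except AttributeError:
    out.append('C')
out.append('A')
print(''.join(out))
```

Execution trace: 'N' (inner try body) → 'B' (inner finally) → 'C' (outer except AttributeError) → 'A' (after the try/except). Output: NBCA

Answer: NBCA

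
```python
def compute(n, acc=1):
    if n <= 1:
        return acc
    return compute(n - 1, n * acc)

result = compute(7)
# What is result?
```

Accumulator trace (n, acc): (7, 1) -> (6, 7) -> (5, 42) -> (4, 210) -> (3, 840) -> (2, 2520) -> (1, 5040) -> return 5040

Answer: 5040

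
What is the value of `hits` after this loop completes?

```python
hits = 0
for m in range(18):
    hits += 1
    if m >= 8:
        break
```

Loop breaks when m reaches 8, hits is 9
`hits` takes the values: 0 → 1 → 2 → 3 → 4 → 5 → 6 → 7 → 8 → 9

Answer: 9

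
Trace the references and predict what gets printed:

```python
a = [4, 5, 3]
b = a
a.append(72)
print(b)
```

Key concept: basic list aliasing.
Step by step:
`a = [4, 5, 3]` → a = [4, 5, 3]
`b = a` → b = [4, 5, 3] (same object as a)
`a.append(72)` → a = [4, 5, 3, 72] (same object as b); b = [4, 5, 3, 72] (same object as a)
`print(b)` → prints [4, 5, 3, 72]

Answer: [4, 5, 3, 72]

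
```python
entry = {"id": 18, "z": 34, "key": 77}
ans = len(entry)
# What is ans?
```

Trace:
`entry = {"id": 18, "z": 34, "key": 77}` → entry = {'id': 18, 'z': 34, 'key': 77}
`ans = len(entry)` → ans = 3
So ans = 3

Answer: 3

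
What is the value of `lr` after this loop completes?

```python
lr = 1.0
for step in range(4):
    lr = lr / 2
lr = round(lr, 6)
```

Halving LR 4 times: 1 / 2^4
`lr` takes the values: 1.0 → 0.5 → 0.25 → 0.125 → 0.0625

Answer: 0.0625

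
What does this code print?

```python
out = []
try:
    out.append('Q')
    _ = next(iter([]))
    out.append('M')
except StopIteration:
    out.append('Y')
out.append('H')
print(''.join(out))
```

Execution trace: 'Q' (try body) → 'Y' (except StopIteration) → 'H' (after the try/except). Output: QYH

Answer: QYH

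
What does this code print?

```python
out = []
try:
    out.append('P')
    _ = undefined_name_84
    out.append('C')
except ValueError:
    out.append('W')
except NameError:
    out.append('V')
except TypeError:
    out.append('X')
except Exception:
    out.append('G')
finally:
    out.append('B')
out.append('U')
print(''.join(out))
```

Execution trace: 'P' (try body) → 'V' (except NameError) → 'B' (finally) → 'U' (after the try/except). Output: PVBU

Answer: PVBU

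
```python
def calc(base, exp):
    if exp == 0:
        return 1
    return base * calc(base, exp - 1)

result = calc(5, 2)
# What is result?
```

calc(5, 2) = 5 * 5 = 25

Answer: 25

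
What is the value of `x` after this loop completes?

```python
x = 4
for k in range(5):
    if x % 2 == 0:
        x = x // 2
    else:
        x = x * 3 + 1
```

Collatz-style transformation from 4
`x` takes the values: 4 → 2 → 1 → 4 → 2 → 1

Answer: 1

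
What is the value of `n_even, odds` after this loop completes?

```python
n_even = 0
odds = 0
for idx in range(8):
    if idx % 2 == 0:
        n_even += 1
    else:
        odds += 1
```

Count evens and odds in range(8)
`n_even, odds` takes the values: (0, 0) → (1, 0) → (1, 1) → (2, 1) → (2, 2) → (3, 2) → (3, 3) → (4, 3) → (4, 4)

Answer: 4, 4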